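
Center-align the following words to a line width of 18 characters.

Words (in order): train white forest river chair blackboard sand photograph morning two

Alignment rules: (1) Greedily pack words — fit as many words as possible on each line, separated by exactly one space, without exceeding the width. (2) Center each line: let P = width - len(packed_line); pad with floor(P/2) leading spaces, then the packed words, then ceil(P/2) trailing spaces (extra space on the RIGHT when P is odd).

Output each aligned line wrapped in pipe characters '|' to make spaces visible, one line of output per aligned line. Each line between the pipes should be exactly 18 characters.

Answer: |train white forest|
|   river chair    |
| blackboard sand  |
|photograph morning|
|       two        |

Derivation:
Line 1: ['train', 'white', 'forest'] (min_width=18, slack=0)
Line 2: ['river', 'chair'] (min_width=11, slack=7)
Line 3: ['blackboard', 'sand'] (min_width=15, slack=3)
Line 4: ['photograph', 'morning'] (min_width=18, slack=0)
Line 5: ['two'] (min_width=3, slack=15)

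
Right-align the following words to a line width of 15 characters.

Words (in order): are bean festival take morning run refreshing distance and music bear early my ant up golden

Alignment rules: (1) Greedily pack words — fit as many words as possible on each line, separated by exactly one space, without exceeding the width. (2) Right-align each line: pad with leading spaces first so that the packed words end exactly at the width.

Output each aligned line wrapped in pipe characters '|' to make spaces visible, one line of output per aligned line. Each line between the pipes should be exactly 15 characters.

Answer: |       are bean|
|  festival take|
|    morning run|
|     refreshing|
|   distance and|
|     music bear|
|early my ant up|
|         golden|

Derivation:
Line 1: ['are', 'bean'] (min_width=8, slack=7)
Line 2: ['festival', 'take'] (min_width=13, slack=2)
Line 3: ['morning', 'run'] (min_width=11, slack=4)
Line 4: ['refreshing'] (min_width=10, slack=5)
Line 5: ['distance', 'and'] (min_width=12, slack=3)
Line 6: ['music', 'bear'] (min_width=10, slack=5)
Line 7: ['early', 'my', 'ant', 'up'] (min_width=15, slack=0)
Line 8: ['golden'] (min_width=6, slack=9)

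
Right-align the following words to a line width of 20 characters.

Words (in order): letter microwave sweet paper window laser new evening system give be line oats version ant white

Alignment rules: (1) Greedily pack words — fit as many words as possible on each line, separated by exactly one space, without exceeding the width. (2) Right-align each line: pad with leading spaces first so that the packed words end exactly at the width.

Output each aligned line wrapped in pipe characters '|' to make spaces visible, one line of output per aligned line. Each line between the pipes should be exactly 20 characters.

Line 1: ['letter', 'microwave'] (min_width=16, slack=4)
Line 2: ['sweet', 'paper', 'window'] (min_width=18, slack=2)
Line 3: ['laser', 'new', 'evening'] (min_width=17, slack=3)
Line 4: ['system', 'give', 'be', 'line'] (min_width=19, slack=1)
Line 5: ['oats', 'version', 'ant'] (min_width=16, slack=4)
Line 6: ['white'] (min_width=5, slack=15)

Answer: |    letter microwave|
|  sweet paper window|
|   laser new evening|
| system give be line|
|    oats version ant|
|               white|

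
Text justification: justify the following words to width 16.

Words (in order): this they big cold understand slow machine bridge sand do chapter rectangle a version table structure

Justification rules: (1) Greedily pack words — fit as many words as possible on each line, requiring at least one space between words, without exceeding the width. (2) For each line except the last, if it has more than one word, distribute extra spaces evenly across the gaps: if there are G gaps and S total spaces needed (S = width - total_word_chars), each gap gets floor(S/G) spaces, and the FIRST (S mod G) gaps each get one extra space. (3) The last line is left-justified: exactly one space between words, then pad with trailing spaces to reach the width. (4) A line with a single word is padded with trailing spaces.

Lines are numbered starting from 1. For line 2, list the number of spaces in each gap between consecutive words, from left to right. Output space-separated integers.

Line 1: ['this', 'they', 'big'] (min_width=13, slack=3)
Line 2: ['cold', 'understand'] (min_width=15, slack=1)
Line 3: ['slow', 'machine'] (min_width=12, slack=4)
Line 4: ['bridge', 'sand', 'do'] (min_width=14, slack=2)
Line 5: ['chapter'] (min_width=7, slack=9)
Line 6: ['rectangle', 'a'] (min_width=11, slack=5)
Line 7: ['version', 'table'] (min_width=13, slack=3)
Line 8: ['structure'] (min_width=9, slack=7)

Answer: 2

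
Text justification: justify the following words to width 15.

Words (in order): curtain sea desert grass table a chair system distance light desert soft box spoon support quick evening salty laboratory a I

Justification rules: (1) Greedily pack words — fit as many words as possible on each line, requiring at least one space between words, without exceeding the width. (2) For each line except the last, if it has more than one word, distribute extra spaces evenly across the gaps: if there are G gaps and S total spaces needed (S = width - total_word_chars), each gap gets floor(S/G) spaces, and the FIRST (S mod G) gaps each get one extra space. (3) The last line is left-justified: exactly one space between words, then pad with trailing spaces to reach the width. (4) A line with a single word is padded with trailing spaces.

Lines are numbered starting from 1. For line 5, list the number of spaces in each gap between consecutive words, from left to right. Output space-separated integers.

Answer: 4

Derivation:
Line 1: ['curtain', 'sea'] (min_width=11, slack=4)
Line 2: ['desert', 'grass'] (min_width=12, slack=3)
Line 3: ['table', 'a', 'chair'] (min_width=13, slack=2)
Line 4: ['system', 'distance'] (min_width=15, slack=0)
Line 5: ['light', 'desert'] (min_width=12, slack=3)
Line 6: ['soft', 'box', 'spoon'] (min_width=14, slack=1)
Line 7: ['support', 'quick'] (min_width=13, slack=2)
Line 8: ['evening', 'salty'] (min_width=13, slack=2)
Line 9: ['laboratory', 'a', 'I'] (min_width=14, slack=1)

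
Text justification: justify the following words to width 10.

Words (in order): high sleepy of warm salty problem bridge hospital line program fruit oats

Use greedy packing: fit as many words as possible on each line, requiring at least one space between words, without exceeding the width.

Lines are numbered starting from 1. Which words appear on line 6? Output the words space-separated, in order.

Line 1: ['high'] (min_width=4, slack=6)
Line 2: ['sleepy', 'of'] (min_width=9, slack=1)
Line 3: ['warm', 'salty'] (min_width=10, slack=0)
Line 4: ['problem'] (min_width=7, slack=3)
Line 5: ['bridge'] (min_width=6, slack=4)
Line 6: ['hospital'] (min_width=8, slack=2)
Line 7: ['line'] (min_width=4, slack=6)
Line 8: ['program'] (min_width=7, slack=3)
Line 9: ['fruit', 'oats'] (min_width=10, slack=0)

Answer: hospital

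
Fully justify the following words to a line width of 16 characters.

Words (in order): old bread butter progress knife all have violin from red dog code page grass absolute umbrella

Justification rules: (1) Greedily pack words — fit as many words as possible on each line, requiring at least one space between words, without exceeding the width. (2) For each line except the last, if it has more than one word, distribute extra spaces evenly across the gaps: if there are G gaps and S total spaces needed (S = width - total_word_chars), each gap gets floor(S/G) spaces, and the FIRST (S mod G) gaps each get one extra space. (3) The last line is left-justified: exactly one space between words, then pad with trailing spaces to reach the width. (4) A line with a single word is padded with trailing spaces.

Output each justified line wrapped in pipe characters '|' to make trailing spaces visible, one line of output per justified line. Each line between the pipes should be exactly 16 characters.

Line 1: ['old', 'bread', 'butter'] (min_width=16, slack=0)
Line 2: ['progress', 'knife'] (min_width=14, slack=2)
Line 3: ['all', 'have', 'violin'] (min_width=15, slack=1)
Line 4: ['from', 'red', 'dog'] (min_width=12, slack=4)
Line 5: ['code', 'page', 'grass'] (min_width=15, slack=1)
Line 6: ['absolute'] (min_width=8, slack=8)
Line 7: ['umbrella'] (min_width=8, slack=8)

Answer: |old bread butter|
|progress   knife|
|all  have violin|
|from   red   dog|
|code  page grass|
|absolute        |
|umbrella        |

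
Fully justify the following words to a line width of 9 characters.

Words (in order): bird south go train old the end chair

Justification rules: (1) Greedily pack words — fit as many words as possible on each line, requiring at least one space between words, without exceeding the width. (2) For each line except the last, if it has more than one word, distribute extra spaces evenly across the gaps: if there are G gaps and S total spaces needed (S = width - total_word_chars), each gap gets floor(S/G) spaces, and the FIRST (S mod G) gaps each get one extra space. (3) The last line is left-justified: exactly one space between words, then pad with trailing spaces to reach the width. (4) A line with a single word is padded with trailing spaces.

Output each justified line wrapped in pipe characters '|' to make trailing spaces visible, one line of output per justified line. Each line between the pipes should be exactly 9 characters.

Answer: |bird     |
|south  go|
|train old|
|the   end|
|chair    |

Derivation:
Line 1: ['bird'] (min_width=4, slack=5)
Line 2: ['south', 'go'] (min_width=8, slack=1)
Line 3: ['train', 'old'] (min_width=9, slack=0)
Line 4: ['the', 'end'] (min_width=7, slack=2)
Line 5: ['chair'] (min_width=5, slack=4)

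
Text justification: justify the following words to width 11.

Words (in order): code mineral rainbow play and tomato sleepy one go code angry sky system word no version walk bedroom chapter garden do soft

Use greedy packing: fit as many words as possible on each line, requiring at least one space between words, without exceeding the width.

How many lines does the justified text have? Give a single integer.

Line 1: ['code'] (min_width=4, slack=7)
Line 2: ['mineral'] (min_width=7, slack=4)
Line 3: ['rainbow'] (min_width=7, slack=4)
Line 4: ['play', 'and'] (min_width=8, slack=3)
Line 5: ['tomato'] (min_width=6, slack=5)
Line 6: ['sleepy', 'one'] (min_width=10, slack=1)
Line 7: ['go', 'code'] (min_width=7, slack=4)
Line 8: ['angry', 'sky'] (min_width=9, slack=2)
Line 9: ['system', 'word'] (min_width=11, slack=0)
Line 10: ['no', 'version'] (min_width=10, slack=1)
Line 11: ['walk'] (min_width=4, slack=7)
Line 12: ['bedroom'] (min_width=7, slack=4)
Line 13: ['chapter'] (min_width=7, slack=4)
Line 14: ['garden', 'do'] (min_width=9, slack=2)
Line 15: ['soft'] (min_width=4, slack=7)
Total lines: 15

Answer: 15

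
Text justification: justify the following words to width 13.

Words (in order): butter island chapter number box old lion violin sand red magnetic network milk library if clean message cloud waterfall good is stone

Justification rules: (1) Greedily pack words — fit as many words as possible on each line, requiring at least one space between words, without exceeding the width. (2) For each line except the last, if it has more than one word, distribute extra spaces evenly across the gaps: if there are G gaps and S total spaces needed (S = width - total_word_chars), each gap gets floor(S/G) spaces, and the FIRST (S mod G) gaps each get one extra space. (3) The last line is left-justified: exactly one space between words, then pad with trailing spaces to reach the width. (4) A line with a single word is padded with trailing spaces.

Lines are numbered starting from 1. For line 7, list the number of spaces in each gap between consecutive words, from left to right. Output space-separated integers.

Line 1: ['butter', 'island'] (min_width=13, slack=0)
Line 2: ['chapter'] (min_width=7, slack=6)
Line 3: ['number', 'box'] (min_width=10, slack=3)
Line 4: ['old', 'lion'] (min_width=8, slack=5)
Line 5: ['violin', 'sand'] (min_width=11, slack=2)
Line 6: ['red', 'magnetic'] (min_width=12, slack=1)
Line 7: ['network', 'milk'] (min_width=12, slack=1)
Line 8: ['library', 'if'] (min_width=10, slack=3)
Line 9: ['clean', 'message'] (min_width=13, slack=0)
Line 10: ['cloud'] (min_width=5, slack=8)
Line 11: ['waterfall'] (min_width=9, slack=4)
Line 12: ['good', 'is', 'stone'] (min_width=13, slack=0)

Answer: 2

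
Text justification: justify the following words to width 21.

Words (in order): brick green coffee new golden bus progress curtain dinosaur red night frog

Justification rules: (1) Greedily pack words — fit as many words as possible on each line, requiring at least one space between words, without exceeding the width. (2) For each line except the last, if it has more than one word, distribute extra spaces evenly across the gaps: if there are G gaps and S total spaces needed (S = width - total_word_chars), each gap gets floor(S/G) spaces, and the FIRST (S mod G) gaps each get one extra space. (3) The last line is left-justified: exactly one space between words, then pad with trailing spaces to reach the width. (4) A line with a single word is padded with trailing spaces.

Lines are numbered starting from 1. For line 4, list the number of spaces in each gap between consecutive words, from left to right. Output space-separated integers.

Line 1: ['brick', 'green', 'coffee'] (min_width=18, slack=3)
Line 2: ['new', 'golden', 'bus'] (min_width=14, slack=7)
Line 3: ['progress', 'curtain'] (min_width=16, slack=5)
Line 4: ['dinosaur', 'red', 'night'] (min_width=18, slack=3)
Line 5: ['frog'] (min_width=4, slack=17)

Answer: 3 2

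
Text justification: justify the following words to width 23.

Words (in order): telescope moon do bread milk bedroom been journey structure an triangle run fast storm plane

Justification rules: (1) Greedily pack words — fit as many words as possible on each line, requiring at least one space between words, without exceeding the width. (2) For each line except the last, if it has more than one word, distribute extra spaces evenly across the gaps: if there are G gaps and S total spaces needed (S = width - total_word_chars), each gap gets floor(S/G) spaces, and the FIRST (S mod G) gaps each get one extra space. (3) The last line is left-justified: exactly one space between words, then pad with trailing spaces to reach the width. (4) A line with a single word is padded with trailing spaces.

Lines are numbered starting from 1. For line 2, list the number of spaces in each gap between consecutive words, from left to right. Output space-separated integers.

Answer: 4 4

Derivation:
Line 1: ['telescope', 'moon', 'do', 'bread'] (min_width=23, slack=0)
Line 2: ['milk', 'bedroom', 'been'] (min_width=17, slack=6)
Line 3: ['journey', 'structure', 'an'] (min_width=20, slack=3)
Line 4: ['triangle', 'run', 'fast', 'storm'] (min_width=23, slack=0)
Line 5: ['plane'] (min_width=5, slack=18)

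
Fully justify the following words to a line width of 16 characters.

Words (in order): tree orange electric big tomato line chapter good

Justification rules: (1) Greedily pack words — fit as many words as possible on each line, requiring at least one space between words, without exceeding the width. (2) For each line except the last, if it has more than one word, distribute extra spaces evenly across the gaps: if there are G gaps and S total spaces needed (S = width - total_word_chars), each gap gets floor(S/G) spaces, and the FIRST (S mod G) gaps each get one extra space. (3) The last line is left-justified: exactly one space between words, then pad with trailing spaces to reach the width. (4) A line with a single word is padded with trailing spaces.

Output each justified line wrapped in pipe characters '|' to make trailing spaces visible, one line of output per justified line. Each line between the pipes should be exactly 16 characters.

Line 1: ['tree', 'orange'] (min_width=11, slack=5)
Line 2: ['electric', 'big'] (min_width=12, slack=4)
Line 3: ['tomato', 'line'] (min_width=11, slack=5)
Line 4: ['chapter', 'good'] (min_width=12, slack=4)

Answer: |tree      orange|
|electric     big|
|tomato      line|
|chapter good    |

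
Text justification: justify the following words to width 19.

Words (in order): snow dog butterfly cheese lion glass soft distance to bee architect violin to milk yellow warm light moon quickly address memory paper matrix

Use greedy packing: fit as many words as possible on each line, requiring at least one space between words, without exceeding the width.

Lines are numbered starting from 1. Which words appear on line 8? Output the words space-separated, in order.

Line 1: ['snow', 'dog', 'butterfly'] (min_width=18, slack=1)
Line 2: ['cheese', 'lion', 'glass'] (min_width=17, slack=2)
Line 3: ['soft', 'distance', 'to'] (min_width=16, slack=3)
Line 4: ['bee', 'architect'] (min_width=13, slack=6)
Line 5: ['violin', 'to', 'milk'] (min_width=14, slack=5)
Line 6: ['yellow', 'warm', 'light'] (min_width=17, slack=2)
Line 7: ['moon', 'quickly'] (min_width=12, slack=7)
Line 8: ['address', 'memory'] (min_width=14, slack=5)
Line 9: ['paper', 'matrix'] (min_width=12, slack=7)

Answer: address memory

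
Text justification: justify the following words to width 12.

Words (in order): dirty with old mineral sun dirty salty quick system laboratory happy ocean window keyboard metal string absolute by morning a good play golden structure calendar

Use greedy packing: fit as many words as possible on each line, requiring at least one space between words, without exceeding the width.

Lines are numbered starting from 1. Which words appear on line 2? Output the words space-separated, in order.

Line 1: ['dirty', 'with'] (min_width=10, slack=2)
Line 2: ['old', 'mineral'] (min_width=11, slack=1)
Line 3: ['sun', 'dirty'] (min_width=9, slack=3)
Line 4: ['salty', 'quick'] (min_width=11, slack=1)
Line 5: ['system'] (min_width=6, slack=6)
Line 6: ['laboratory'] (min_width=10, slack=2)
Line 7: ['happy', 'ocean'] (min_width=11, slack=1)
Line 8: ['window'] (min_width=6, slack=6)
Line 9: ['keyboard'] (min_width=8, slack=4)
Line 10: ['metal', 'string'] (min_width=12, slack=0)
Line 11: ['absolute', 'by'] (min_width=11, slack=1)
Line 12: ['morning', 'a'] (min_width=9, slack=3)
Line 13: ['good', 'play'] (min_width=9, slack=3)
Line 14: ['golden'] (min_width=6, slack=6)
Line 15: ['structure'] (min_width=9, slack=3)
Line 16: ['calendar'] (min_width=8, slack=4)

Answer: old mineral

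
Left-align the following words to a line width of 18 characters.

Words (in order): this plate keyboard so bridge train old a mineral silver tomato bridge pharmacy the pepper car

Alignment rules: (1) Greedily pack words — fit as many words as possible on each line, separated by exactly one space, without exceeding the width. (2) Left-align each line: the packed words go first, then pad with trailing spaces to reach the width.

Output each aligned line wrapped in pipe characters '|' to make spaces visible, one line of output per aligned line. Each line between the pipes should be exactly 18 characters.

Line 1: ['this', 'plate'] (min_width=10, slack=8)
Line 2: ['keyboard', 'so', 'bridge'] (min_width=18, slack=0)
Line 3: ['train', 'old', 'a'] (min_width=11, slack=7)
Line 4: ['mineral', 'silver'] (min_width=14, slack=4)
Line 5: ['tomato', 'bridge'] (min_width=13, slack=5)
Line 6: ['pharmacy', 'the'] (min_width=12, slack=6)
Line 7: ['pepper', 'car'] (min_width=10, slack=8)

Answer: |this plate        |
|keyboard so bridge|
|train old a       |
|mineral silver    |
|tomato bridge     |
|pharmacy the      |
|pepper car        |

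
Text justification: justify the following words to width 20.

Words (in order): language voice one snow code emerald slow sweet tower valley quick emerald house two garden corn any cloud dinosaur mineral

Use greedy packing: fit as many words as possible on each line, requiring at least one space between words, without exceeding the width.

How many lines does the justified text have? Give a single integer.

Line 1: ['language', 'voice', 'one'] (min_width=18, slack=2)
Line 2: ['snow', 'code', 'emerald'] (min_width=17, slack=3)
Line 3: ['slow', 'sweet', 'tower'] (min_width=16, slack=4)
Line 4: ['valley', 'quick', 'emerald'] (min_width=20, slack=0)
Line 5: ['house', 'two', 'garden'] (min_width=16, slack=4)
Line 6: ['corn', 'any', 'cloud'] (min_width=14, slack=6)
Line 7: ['dinosaur', 'mineral'] (min_width=16, slack=4)
Total lines: 7

Answer: 7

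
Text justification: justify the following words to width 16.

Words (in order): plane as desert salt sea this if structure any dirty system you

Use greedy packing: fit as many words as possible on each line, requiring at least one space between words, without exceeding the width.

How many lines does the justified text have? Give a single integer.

Line 1: ['plane', 'as', 'desert'] (min_width=15, slack=1)
Line 2: ['salt', 'sea', 'this', 'if'] (min_width=16, slack=0)
Line 3: ['structure', 'any'] (min_width=13, slack=3)
Line 4: ['dirty', 'system', 'you'] (min_width=16, slack=0)
Total lines: 4

Answer: 4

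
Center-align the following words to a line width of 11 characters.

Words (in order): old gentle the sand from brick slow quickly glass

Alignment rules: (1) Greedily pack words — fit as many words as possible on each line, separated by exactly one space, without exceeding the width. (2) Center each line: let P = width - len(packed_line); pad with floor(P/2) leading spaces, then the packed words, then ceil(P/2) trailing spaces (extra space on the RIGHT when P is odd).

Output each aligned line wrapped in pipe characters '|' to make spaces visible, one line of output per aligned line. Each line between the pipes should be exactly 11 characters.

Answer: |old gentle |
| the sand  |
|from brick |
|   slow    |
|  quickly  |
|   glass   |

Derivation:
Line 1: ['old', 'gentle'] (min_width=10, slack=1)
Line 2: ['the', 'sand'] (min_width=8, slack=3)
Line 3: ['from', 'brick'] (min_width=10, slack=1)
Line 4: ['slow'] (min_width=4, slack=7)
Line 5: ['quickly'] (min_width=7, slack=4)
Line 6: ['glass'] (min_width=5, slack=6)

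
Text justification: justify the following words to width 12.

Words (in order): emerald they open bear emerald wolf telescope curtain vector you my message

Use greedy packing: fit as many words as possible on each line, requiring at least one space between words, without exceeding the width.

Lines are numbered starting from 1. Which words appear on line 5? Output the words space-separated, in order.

Line 1: ['emerald', 'they'] (min_width=12, slack=0)
Line 2: ['open', 'bear'] (min_width=9, slack=3)
Line 3: ['emerald', 'wolf'] (min_width=12, slack=0)
Line 4: ['telescope'] (min_width=9, slack=3)
Line 5: ['curtain'] (min_width=7, slack=5)
Line 6: ['vector', 'you'] (min_width=10, slack=2)
Line 7: ['my', 'message'] (min_width=10, slack=2)

Answer: curtain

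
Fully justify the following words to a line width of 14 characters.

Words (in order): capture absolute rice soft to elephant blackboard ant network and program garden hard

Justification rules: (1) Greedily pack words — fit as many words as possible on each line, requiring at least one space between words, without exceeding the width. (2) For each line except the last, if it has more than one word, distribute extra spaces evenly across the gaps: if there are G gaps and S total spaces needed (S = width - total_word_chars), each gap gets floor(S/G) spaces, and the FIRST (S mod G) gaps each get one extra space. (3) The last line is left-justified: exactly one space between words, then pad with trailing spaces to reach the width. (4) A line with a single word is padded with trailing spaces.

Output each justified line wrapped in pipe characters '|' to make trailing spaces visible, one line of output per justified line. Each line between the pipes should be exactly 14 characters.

Answer: |capture       |
|absolute  rice|
|soft        to|
|elephant      |
|blackboard ant|
|network    and|
|program garden|
|hard          |

Derivation:
Line 1: ['capture'] (min_width=7, slack=7)
Line 2: ['absolute', 'rice'] (min_width=13, slack=1)
Line 3: ['soft', 'to'] (min_width=7, slack=7)
Line 4: ['elephant'] (min_width=8, slack=6)
Line 5: ['blackboard', 'ant'] (min_width=14, slack=0)
Line 6: ['network', 'and'] (min_width=11, slack=3)
Line 7: ['program', 'garden'] (min_width=14, slack=0)
Line 8: ['hard'] (min_width=4, slack=10)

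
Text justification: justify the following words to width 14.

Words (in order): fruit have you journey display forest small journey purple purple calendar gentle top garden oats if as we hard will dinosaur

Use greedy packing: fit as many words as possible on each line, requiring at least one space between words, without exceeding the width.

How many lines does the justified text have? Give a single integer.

Line 1: ['fruit', 'have', 'you'] (min_width=14, slack=0)
Line 2: ['journey'] (min_width=7, slack=7)
Line 3: ['display', 'forest'] (min_width=14, slack=0)
Line 4: ['small', 'journey'] (min_width=13, slack=1)
Line 5: ['purple', 'purple'] (min_width=13, slack=1)
Line 6: ['calendar'] (min_width=8, slack=6)
Line 7: ['gentle', 'top'] (min_width=10, slack=4)
Line 8: ['garden', 'oats', 'if'] (min_width=14, slack=0)
Line 9: ['as', 'we', 'hard'] (min_width=10, slack=4)
Line 10: ['will', 'dinosaur'] (min_width=13, slack=1)
Total lines: 10

Answer: 10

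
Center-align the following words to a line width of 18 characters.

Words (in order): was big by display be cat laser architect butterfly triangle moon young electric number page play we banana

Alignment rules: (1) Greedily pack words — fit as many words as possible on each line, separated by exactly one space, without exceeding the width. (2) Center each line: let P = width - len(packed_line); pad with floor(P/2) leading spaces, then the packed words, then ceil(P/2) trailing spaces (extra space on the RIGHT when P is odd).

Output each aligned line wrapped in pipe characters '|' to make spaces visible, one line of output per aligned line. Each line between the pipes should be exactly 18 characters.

Answer: |was big by display|
|   be cat laser   |
|    architect     |
|butterfly triangle|
|    moon young    |
| electric number  |
|   page play we   |
|      banana      |

Derivation:
Line 1: ['was', 'big', 'by', 'display'] (min_width=18, slack=0)
Line 2: ['be', 'cat', 'laser'] (min_width=12, slack=6)
Line 3: ['architect'] (min_width=9, slack=9)
Line 4: ['butterfly', 'triangle'] (min_width=18, slack=0)
Line 5: ['moon', 'young'] (min_width=10, slack=8)
Line 6: ['electric', 'number'] (min_width=15, slack=3)
Line 7: ['page', 'play', 'we'] (min_width=12, slack=6)
Line 8: ['banana'] (min_width=6, slack=12)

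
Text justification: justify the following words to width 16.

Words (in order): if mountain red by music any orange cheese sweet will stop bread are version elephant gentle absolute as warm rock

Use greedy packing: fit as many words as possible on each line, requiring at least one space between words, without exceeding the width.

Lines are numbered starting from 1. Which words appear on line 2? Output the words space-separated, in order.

Answer: by music any

Derivation:
Line 1: ['if', 'mountain', 'red'] (min_width=15, slack=1)
Line 2: ['by', 'music', 'any'] (min_width=12, slack=4)
Line 3: ['orange', 'cheese'] (min_width=13, slack=3)
Line 4: ['sweet', 'will', 'stop'] (min_width=15, slack=1)
Line 5: ['bread', 'are'] (min_width=9, slack=7)
Line 6: ['version', 'elephant'] (min_width=16, slack=0)
Line 7: ['gentle', 'absolute'] (min_width=15, slack=1)
Line 8: ['as', 'warm', 'rock'] (min_width=12, slack=4)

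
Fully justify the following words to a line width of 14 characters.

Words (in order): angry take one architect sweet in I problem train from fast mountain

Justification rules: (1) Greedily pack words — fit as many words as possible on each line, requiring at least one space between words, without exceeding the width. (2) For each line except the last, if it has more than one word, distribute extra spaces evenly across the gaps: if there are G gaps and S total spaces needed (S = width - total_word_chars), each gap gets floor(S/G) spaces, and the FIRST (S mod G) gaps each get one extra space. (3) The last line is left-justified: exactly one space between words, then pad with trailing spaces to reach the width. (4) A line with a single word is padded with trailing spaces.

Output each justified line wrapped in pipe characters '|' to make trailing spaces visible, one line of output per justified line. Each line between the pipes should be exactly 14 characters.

Answer: |angry take one|
|architect     |
|sweet   in   I|
|problem  train|
|from      fast|
|mountain      |

Derivation:
Line 1: ['angry', 'take', 'one'] (min_width=14, slack=0)
Line 2: ['architect'] (min_width=9, slack=5)
Line 3: ['sweet', 'in', 'I'] (min_width=10, slack=4)
Line 4: ['problem', 'train'] (min_width=13, slack=1)
Line 5: ['from', 'fast'] (min_width=9, slack=5)
Line 6: ['mountain'] (min_width=8, slack=6)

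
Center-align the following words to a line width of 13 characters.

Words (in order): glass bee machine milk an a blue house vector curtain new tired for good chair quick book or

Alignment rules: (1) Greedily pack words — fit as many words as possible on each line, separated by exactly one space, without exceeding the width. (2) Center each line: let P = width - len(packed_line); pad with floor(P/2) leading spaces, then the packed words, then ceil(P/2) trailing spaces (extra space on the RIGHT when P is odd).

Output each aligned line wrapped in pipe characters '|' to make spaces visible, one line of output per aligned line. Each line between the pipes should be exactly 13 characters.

Line 1: ['glass', 'bee'] (min_width=9, slack=4)
Line 2: ['machine', 'milk'] (min_width=12, slack=1)
Line 3: ['an', 'a', 'blue'] (min_width=9, slack=4)
Line 4: ['house', 'vector'] (min_width=12, slack=1)
Line 5: ['curtain', 'new'] (min_width=11, slack=2)
Line 6: ['tired', 'for'] (min_width=9, slack=4)
Line 7: ['good', 'chair'] (min_width=10, slack=3)
Line 8: ['quick', 'book', 'or'] (min_width=13, slack=0)

Answer: |  glass bee  |
|machine milk |
|  an a blue  |
|house vector |
| curtain new |
|  tired for  |
| good chair  |
|quick book or|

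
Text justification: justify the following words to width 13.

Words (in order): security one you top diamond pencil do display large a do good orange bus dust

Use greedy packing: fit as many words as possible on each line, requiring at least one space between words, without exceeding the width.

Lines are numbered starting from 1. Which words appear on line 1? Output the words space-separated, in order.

Line 1: ['security', 'one'] (min_width=12, slack=1)
Line 2: ['you', 'top'] (min_width=7, slack=6)
Line 3: ['diamond'] (min_width=7, slack=6)
Line 4: ['pencil', 'do'] (min_width=9, slack=4)
Line 5: ['display', 'large'] (min_width=13, slack=0)
Line 6: ['a', 'do', 'good'] (min_width=9, slack=4)
Line 7: ['orange', 'bus'] (min_width=10, slack=3)
Line 8: ['dust'] (min_width=4, slack=9)

Answer: security one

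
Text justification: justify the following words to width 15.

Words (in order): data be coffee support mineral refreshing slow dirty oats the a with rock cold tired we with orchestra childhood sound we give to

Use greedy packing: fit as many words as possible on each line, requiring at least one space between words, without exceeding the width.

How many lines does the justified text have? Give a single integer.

Answer: 9

Derivation:
Line 1: ['data', 'be', 'coffee'] (min_width=14, slack=1)
Line 2: ['support', 'mineral'] (min_width=15, slack=0)
Line 3: ['refreshing', 'slow'] (min_width=15, slack=0)
Line 4: ['dirty', 'oats', 'the'] (min_width=14, slack=1)
Line 5: ['a', 'with', 'rock'] (min_width=11, slack=4)
Line 6: ['cold', 'tired', 'we'] (min_width=13, slack=2)
Line 7: ['with', 'orchestra'] (min_width=14, slack=1)
Line 8: ['childhood', 'sound'] (min_width=15, slack=0)
Line 9: ['we', 'give', 'to'] (min_width=10, slack=5)
Total lines: 9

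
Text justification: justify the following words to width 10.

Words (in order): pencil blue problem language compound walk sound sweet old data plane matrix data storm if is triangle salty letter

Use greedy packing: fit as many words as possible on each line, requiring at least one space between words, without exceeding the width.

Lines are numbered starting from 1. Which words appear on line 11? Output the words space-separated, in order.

Line 1: ['pencil'] (min_width=6, slack=4)
Line 2: ['blue'] (min_width=4, slack=6)
Line 3: ['problem'] (min_width=7, slack=3)
Line 4: ['language'] (min_width=8, slack=2)
Line 5: ['compound'] (min_width=8, slack=2)
Line 6: ['walk', 'sound'] (min_width=10, slack=0)
Line 7: ['sweet', 'old'] (min_width=9, slack=1)
Line 8: ['data', 'plane'] (min_width=10, slack=0)
Line 9: ['matrix'] (min_width=6, slack=4)
Line 10: ['data', 'storm'] (min_width=10, slack=0)
Line 11: ['if', 'is'] (min_width=5, slack=5)
Line 12: ['triangle'] (min_width=8, slack=2)
Line 13: ['salty'] (min_width=5, slack=5)
Line 14: ['letter'] (min_width=6, slack=4)

Answer: if is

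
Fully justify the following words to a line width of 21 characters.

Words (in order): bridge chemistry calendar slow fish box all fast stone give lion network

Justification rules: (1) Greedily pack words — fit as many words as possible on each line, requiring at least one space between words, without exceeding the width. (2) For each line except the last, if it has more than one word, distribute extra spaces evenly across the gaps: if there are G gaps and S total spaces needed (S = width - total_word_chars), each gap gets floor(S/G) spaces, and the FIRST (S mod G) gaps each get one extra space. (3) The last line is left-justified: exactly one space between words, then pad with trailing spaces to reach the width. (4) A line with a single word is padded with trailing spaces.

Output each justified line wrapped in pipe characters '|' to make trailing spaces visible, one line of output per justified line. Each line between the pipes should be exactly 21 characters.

Answer: |bridge      chemistry|
|calendar   slow  fish|
|box  all  fast  stone|
|give lion network    |

Derivation:
Line 1: ['bridge', 'chemistry'] (min_width=16, slack=5)
Line 2: ['calendar', 'slow', 'fish'] (min_width=18, slack=3)
Line 3: ['box', 'all', 'fast', 'stone'] (min_width=18, slack=3)
Line 4: ['give', 'lion', 'network'] (min_width=17, slack=4)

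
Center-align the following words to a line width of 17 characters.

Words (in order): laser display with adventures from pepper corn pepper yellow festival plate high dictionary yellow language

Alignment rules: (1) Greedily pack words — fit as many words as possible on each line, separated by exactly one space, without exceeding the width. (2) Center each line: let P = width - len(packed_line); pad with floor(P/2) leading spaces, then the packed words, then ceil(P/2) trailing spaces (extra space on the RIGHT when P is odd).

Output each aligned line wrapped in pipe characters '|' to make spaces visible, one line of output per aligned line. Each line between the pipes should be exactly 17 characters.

Line 1: ['laser', 'display'] (min_width=13, slack=4)
Line 2: ['with', 'adventures'] (min_width=15, slack=2)
Line 3: ['from', 'pepper', 'corn'] (min_width=16, slack=1)
Line 4: ['pepper', 'yellow'] (min_width=13, slack=4)
Line 5: ['festival', 'plate'] (min_width=14, slack=3)
Line 6: ['high', 'dictionary'] (min_width=15, slack=2)
Line 7: ['yellow', 'language'] (min_width=15, slack=2)

Answer: |  laser display  |
| with adventures |
|from pepper corn |
|  pepper yellow  |
| festival plate  |
| high dictionary |
| yellow language |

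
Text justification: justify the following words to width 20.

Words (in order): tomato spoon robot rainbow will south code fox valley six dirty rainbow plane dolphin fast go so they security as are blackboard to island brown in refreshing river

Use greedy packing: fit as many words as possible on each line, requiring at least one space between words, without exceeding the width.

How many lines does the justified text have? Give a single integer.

Line 1: ['tomato', 'spoon', 'robot'] (min_width=18, slack=2)
Line 2: ['rainbow', 'will', 'south'] (min_width=18, slack=2)
Line 3: ['code', 'fox', 'valley', 'six'] (min_width=19, slack=1)
Line 4: ['dirty', 'rainbow', 'plane'] (min_width=19, slack=1)
Line 5: ['dolphin', 'fast', 'go', 'so'] (min_width=18, slack=2)
Line 6: ['they', 'security', 'as', 'are'] (min_width=20, slack=0)
Line 7: ['blackboard', 'to', 'island'] (min_width=20, slack=0)
Line 8: ['brown', 'in', 'refreshing'] (min_width=19, slack=1)
Line 9: ['river'] (min_width=5, slack=15)
Total lines: 9

Answer: 9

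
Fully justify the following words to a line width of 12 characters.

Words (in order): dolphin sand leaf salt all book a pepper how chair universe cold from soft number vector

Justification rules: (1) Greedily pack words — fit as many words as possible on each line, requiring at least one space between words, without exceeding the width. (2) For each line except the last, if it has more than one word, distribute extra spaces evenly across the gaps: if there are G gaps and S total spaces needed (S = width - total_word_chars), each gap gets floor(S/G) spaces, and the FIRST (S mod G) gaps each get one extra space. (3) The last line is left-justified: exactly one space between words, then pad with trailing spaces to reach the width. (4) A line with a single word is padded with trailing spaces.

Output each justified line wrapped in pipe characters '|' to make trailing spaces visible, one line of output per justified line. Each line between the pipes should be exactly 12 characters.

Answer: |dolphin sand|
|leaf    salt|
|all  book  a|
|pepper   how|
|chair       |
|universe    |
|cold    from|
|soft  number|
|vector      |

Derivation:
Line 1: ['dolphin', 'sand'] (min_width=12, slack=0)
Line 2: ['leaf', 'salt'] (min_width=9, slack=3)
Line 3: ['all', 'book', 'a'] (min_width=10, slack=2)
Line 4: ['pepper', 'how'] (min_width=10, slack=2)
Line 5: ['chair'] (min_width=5, slack=7)
Line 6: ['universe'] (min_width=8, slack=4)
Line 7: ['cold', 'from'] (min_width=9, slack=3)
Line 8: ['soft', 'number'] (min_width=11, slack=1)
Line 9: ['vector'] (min_width=6, slack=6)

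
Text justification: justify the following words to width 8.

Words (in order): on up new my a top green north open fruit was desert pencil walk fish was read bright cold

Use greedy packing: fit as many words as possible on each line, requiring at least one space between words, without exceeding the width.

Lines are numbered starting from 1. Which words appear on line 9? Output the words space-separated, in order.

Line 1: ['on', 'up'] (min_width=5, slack=3)
Line 2: ['new', 'my', 'a'] (min_width=8, slack=0)
Line 3: ['top'] (min_width=3, slack=5)
Line 4: ['green'] (min_width=5, slack=3)
Line 5: ['north'] (min_width=5, slack=3)
Line 6: ['open'] (min_width=4, slack=4)
Line 7: ['fruit'] (min_width=5, slack=3)
Line 8: ['was'] (min_width=3, slack=5)
Line 9: ['desert'] (min_width=6, slack=2)
Line 10: ['pencil'] (min_width=6, slack=2)
Line 11: ['walk'] (min_width=4, slack=4)
Line 12: ['fish', 'was'] (min_width=8, slack=0)
Line 13: ['read'] (min_width=4, slack=4)
Line 14: ['bright'] (min_width=6, slack=2)
Line 15: ['cold'] (min_width=4, slack=4)

Answer: desert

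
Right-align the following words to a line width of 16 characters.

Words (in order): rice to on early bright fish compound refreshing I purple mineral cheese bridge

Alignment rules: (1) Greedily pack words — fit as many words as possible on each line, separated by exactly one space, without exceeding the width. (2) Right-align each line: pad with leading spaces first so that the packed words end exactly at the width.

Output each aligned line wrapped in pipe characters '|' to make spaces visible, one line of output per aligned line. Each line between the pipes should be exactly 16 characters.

Answer: |rice to on early|
|     bright fish|
|        compound|
|    refreshing I|
|  purple mineral|
|   cheese bridge|

Derivation:
Line 1: ['rice', 'to', 'on', 'early'] (min_width=16, slack=0)
Line 2: ['bright', 'fish'] (min_width=11, slack=5)
Line 3: ['compound'] (min_width=8, slack=8)
Line 4: ['refreshing', 'I'] (min_width=12, slack=4)
Line 5: ['purple', 'mineral'] (min_width=14, slack=2)
Line 6: ['cheese', 'bridge'] (min_width=13, slack=3)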